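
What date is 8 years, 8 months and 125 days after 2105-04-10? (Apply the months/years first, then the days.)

Adding 8 years, 8 months and 125 days from April 10, 2105: first the month/year part, then the days.
+8 years → 2113; month 4 + 8 = 12 → December 2113.
Day 10 is valid in December, giving December 10, 2113.
Now add 125 days from December 10, 2113.
December has 31 days, so 31 − 10 = 21 days remain after December 10, 2113; 125 − 21 = 104 left.
January 2114 has 31 days: 104 − 31 = 73 left.
February 2114 has 28 days (2114 is not a leap year): 73 − 28 = 45 left.
March 2114 has 31 days: 45 − 31 = 14 left.
14 days into April 2114 → April 14, 2114.

April 14, 2114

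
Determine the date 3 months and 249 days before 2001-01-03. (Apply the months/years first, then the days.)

Subtracting 3 months and 249 days from January 3, 2001: first the month/year part, then the days.
month 1 − 3 = -2, which is month 10 of year 2000 → October 2000.
Day 3 is valid in October, giving October 3, 2000.
Now subtract 249 days from October 3, 2000.
Going back 3 days from October 3, 2000 reaches the end of the previous month; 249 − 3 = 246 left.
September 2000 has 30 days: 246 − 30 = 216 left.
August 2000 has 31 days: 216 − 31 = 185 left.
July 2000 has 31 days: 185 − 31 = 154 left.
June 2000 has 30 days: 154 − 30 = 124 left.
May 2000 has 31 days: 124 − 31 = 93 left.
April 2000 has 30 days: 93 − 30 = 63 left.
March 2000 has 31 days: 63 − 31 = 32 left.
February 2000 has 29 days (2000 is a leap year (divisible by 400)): 32 − 29 = 3 left.
January 2000 has 31 days; 31 − 3 = 28 → January 28, 2000.

January 28, 2000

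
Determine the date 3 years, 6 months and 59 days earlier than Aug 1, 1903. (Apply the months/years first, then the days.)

Going back 3 years, 6 months and 59 days from August 1, 1903: first the month/year part, then the days.
-3 years → 1900; month 8 − 6 = 2 → February 1900.
Day 1 is valid in February, giving February 1, 1900.
Now subtract 59 days from February 1, 1900.
Going back 1 day from February 1, 1900 reaches the end of the previous month; 59 − 1 = 58 left.
January 1900 has 31 days: 58 − 31 = 27 left.
December 1899 has 31 days; 31 − 27 = 4 → December 4, 1899.

December 4, 1899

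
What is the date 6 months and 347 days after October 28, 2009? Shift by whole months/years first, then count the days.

Adding 6 months and 347 days from October 28, 2009: first the month/year part, then the days.
month 10 + 6 = 16, which is month 4 of year 2010 → April 2010.
Day 28 is valid in April, giving April 28, 2010.
Now add 347 days from April 28, 2010.
April has 30 days, so 30 − 28 = 2 days remain after April 28, 2010; 347 − 2 = 345 left.
May 2010 has 31 days: 345 − 31 = 314 left.
June 2010 has 30 days: 314 − 30 = 284 left.
July 2010 has 31 days: 284 − 31 = 253 left.
August 2010 has 31 days: 253 − 31 = 222 left.
September 2010 has 30 days: 222 − 30 = 192 left.
October 2010 has 31 days: 192 − 31 = 161 left.
November 2010 has 30 days: 161 − 30 = 131 left.
December 2010 has 31 days: 131 − 31 = 100 left.
January 2011 has 31 days: 100 − 31 = 69 left.
February 2011 has 28 days (2011 is not a leap year): 69 − 28 = 41 left.
March 2011 has 31 days: 41 − 31 = 10 left.
10 days into April 2011 → April 10, 2011.

April 10, 2011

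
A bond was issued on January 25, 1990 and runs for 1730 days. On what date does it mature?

October 21, 1994

Counting forward 1730 days from January 25, 1990.
January has 31 days, so 31 − 25 = 6 days remain after January 25, 1990; 1730 − 6 = 1724 left.
February 1990 has 28 days (1990 is not a leap year): 1724 − 28 = 1696 left.
March 1990 has 31 days: 1696 − 31 = 1665 left.
April 1990 has 30 days: 1665 − 30 = 1635 left.
May 1990 has 31 days: 1635 − 31 = 1604 left.
June 1990 has 30 days: 1604 − 30 = 1574 left.
July 1990 has 31 days: 1574 − 31 = 1543 left.
August 1990 has 31 days: 1543 − 31 = 1512 left.
September 1990 has 30 days: 1512 − 30 = 1482 left.
October 1990 has 31 days: 1482 − 31 = 1451 left.
November 1990 has 30 days: 1451 − 30 = 1421 left.
December 1990 has 31 days: 1421 − 31 = 1390 left.
January 1991 has 31 days: 1390 − 31 = 1359 left.
February 1991 has 28 days (1991 is not a leap year): 1359 − 28 = 1331 left.
March 1991 has 31 days: 1331 − 31 = 1300 left.
April 1991 has 30 days: 1300 − 30 = 1270 left.
May 1991 has 31 days: 1270 − 31 = 1239 left.
June 1991 has 30 days: 1239 − 30 = 1209 left.
July 1991 has 31 days: 1209 − 31 = 1178 left.
August 1991 has 31 days: 1178 − 31 = 1147 left.
September 1991 has 30 days: 1147 − 30 = 1117 left.
October 1991 has 31 days: 1117 − 31 = 1086 left.
November 1991 has 30 days: 1086 − 30 = 1056 left.
December 1991 has 31 days: 1056 − 31 = 1025 left.
January 1992 has 31 days: 1025 − 31 = 994 left.
February 1992 has 29 days (1992 is a leap year): 994 − 29 = 965 left.
March 1992 has 31 days: 965 − 31 = 934 left.
April 1992 has 30 days: 934 − 30 = 904 left.
May 1992 has 31 days: 904 − 31 = 873 left.
June 1992 has 30 days: 873 − 30 = 843 left.
July 1992 has 31 days: 843 − 31 = 812 left.
August 1992 has 31 days: 812 − 31 = 781 left.
September 1992 has 30 days: 781 − 30 = 751 left.
October 1992 has 31 days: 751 − 31 = 720 left.
November 1992 has 30 days: 720 − 30 = 690 left.
December 1992 has 31 days: 690 − 31 = 659 left.
January 1993 has 31 days: 659 − 31 = 628 left.
February 1993 has 28 days (1993 is not a leap year): 628 − 28 = 600 left.
March 1993 has 31 days: 600 − 31 = 569 left.
April 1993 has 30 days: 569 − 30 = 539 left.
May 1993 has 31 days: 539 − 31 = 508 left.
June 1993 has 30 days: 508 − 30 = 478 left.
July 1993 has 31 days: 478 − 31 = 447 left.
August 1993 has 31 days: 447 − 31 = 416 left.
September 1993 has 30 days: 416 − 30 = 386 left.
October 1993 has 31 days: 386 − 31 = 355 left.
November 1993 has 30 days: 355 − 30 = 325 left.
December 1993 has 31 days: 325 − 31 = 294 left.
January 1994 has 31 days: 294 − 31 = 263 left.
February 1994 has 28 days (1994 is not a leap year): 263 − 28 = 235 left.
March 1994 has 31 days: 235 − 31 = 204 left.
April 1994 has 30 days: 204 − 30 = 174 left.
May 1994 has 31 days: 174 − 31 = 143 left.
June 1994 has 30 days: 143 − 30 = 113 left.
July 1994 has 31 days: 113 − 31 = 82 left.
August 1994 has 31 days: 82 − 31 = 51 left.
September 1994 has 30 days: 51 − 30 = 21 left.
21 days into October 1994 → October 21, 1994.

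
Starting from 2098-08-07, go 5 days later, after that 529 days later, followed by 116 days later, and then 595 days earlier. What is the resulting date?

Advancing 5 days from August 7, 2098:
August has 31 days; 7 + 5 = 12, still in August.
Adding 529 days from August 12, 2098:
August has 31 days, so 31 − 12 = 19 days remain after August 12, 2098; 529 − 19 = 510 left.
September 2098 has 30 days: 510 − 30 = 480 left.
October 2098 has 31 days: 480 − 31 = 449 left.
November 2098 has 30 days: 449 − 30 = 419 left.
December 2098 has 31 days: 419 − 31 = 388 left.
January 2099 has 31 days: 388 − 31 = 357 left.
February 2099 has 28 days (2099 is not a leap year): 357 − 28 = 329 left.
March 2099 has 31 days: 329 − 31 = 298 left.
April 2099 has 30 days: 298 − 30 = 268 left.
May 2099 has 31 days: 268 − 31 = 237 left.
June 2099 has 30 days: 237 − 30 = 207 left.
July 2099 has 31 days: 207 − 31 = 176 left.
August 2099 has 31 days: 176 − 31 = 145 left.
September 2099 has 30 days: 145 − 30 = 115 left.
October 2099 has 31 days: 115 − 31 = 84 left.
November 2099 has 30 days: 84 − 30 = 54 left.
December 2099 has 31 days: 54 − 31 = 23 left.
23 days into January 2100 → January 23, 2100.
Advancing 116 days from January 23, 2100:
January has 31 days, so 31 − 23 = 8 days remain after January 23, 2100; 116 − 8 = 108 left.
February 2100 has 28 days (2100 is not a leap year (divisible by 100 but not 400)): 108 − 28 = 80 left.
March 2100 has 31 days: 80 − 31 = 49 left.
April 2100 has 30 days: 49 − 30 = 19 left.
19 days into May 2100 → May 19, 2100.
Going back 595 days from May 19, 2100:
Going back 19 days from May 19, 2100 reaches the end of the previous month; 595 − 19 = 576 left.
April 2100 has 30 days: 576 − 30 = 546 left.
March 2100 has 31 days: 546 − 31 = 515 left.
February 2100 has 28 days (2100 is not a leap year (divisible by 100 but not 400)): 515 − 28 = 487 left.
January 2100 has 31 days: 487 − 31 = 456 left.
December 2099 has 31 days: 456 − 31 = 425 left.
November 2099 has 30 days: 425 − 30 = 395 left.
October 2099 has 31 days: 395 − 31 = 364 left.
September 2099 has 30 days: 364 − 30 = 334 left.
August 2099 has 31 days: 334 − 31 = 303 left.
July 2099 has 31 days: 303 − 31 = 272 left.
June 2099 has 30 days: 272 − 30 = 242 left.
May 2099 has 31 days: 242 − 31 = 211 left.
April 2099 has 30 days: 211 − 30 = 181 left.
March 2099 has 31 days: 181 − 31 = 150 left.
February 2099 has 28 days (2099 is not a leap year): 150 − 28 = 122 left.
January 2099 has 31 days: 122 − 31 = 91 left.
December 2098 has 31 days: 91 − 31 = 60 left.
November 2098 has 30 days: 60 − 30 = 30 left.
October 2098 has 31 days; 31 − 30 = 1 → October 1, 2098.

October 1, 2098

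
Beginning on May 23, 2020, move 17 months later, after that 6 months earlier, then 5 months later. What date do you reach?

September 23, 2021

Advancing 17 months from May 23, 2020:
month 5 + 17 = 22, which is month 10 of year 2021 → October 2021.
Day 23 is valid in October, giving October 23, 2021.
Going back 6 months from October 23, 2021:
month 10 − 6 = 4 → April 2021.
Day 23 is valid in April, giving April 23, 2021.
Adding 5 months from April 23, 2021:
month 4 + 5 = 9 → September 2021.
Day 23 is valid in September, giving September 23, 2021.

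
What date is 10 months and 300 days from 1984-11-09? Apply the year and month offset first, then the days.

Counting forward 10 months and 300 days from November 9, 1984: first the month/year part, then the days.
month 11 + 10 = 21, which is month 9 of year 1985 → September 1985.
Day 9 is valid in September, giving September 9, 1985.
Now add 300 days from September 9, 1985.
September has 30 days, so 30 − 9 = 21 days remain after September 9, 1985; 300 − 21 = 279 left.
October 1985 has 31 days: 279 − 31 = 248 left.
November 1985 has 30 days: 248 − 30 = 218 left.
December 1985 has 31 days: 218 − 31 = 187 left.
January 1986 has 31 days: 187 − 31 = 156 left.
February 1986 has 28 days (1986 is not a leap year): 156 − 28 = 128 left.
March 1986 has 31 days: 128 − 31 = 97 left.
April 1986 has 30 days: 97 − 30 = 67 left.
May 1986 has 31 days: 67 − 31 = 36 left.
June 1986 has 30 days: 36 − 30 = 6 left.
6 days into July 1986 → July 6, 1986.

July 6, 1986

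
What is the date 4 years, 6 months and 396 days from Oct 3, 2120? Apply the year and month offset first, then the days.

May 4, 2126

Counting forward 4 years, 6 months and 396 days from October 3, 2120: first the month/year part, then the days.
+4 years → 2124; month 10 + 6 = 16, which is month 4 of year 2125 → April 2125.
Day 3 is valid in April, giving April 3, 2125.
Now add 396 days from April 3, 2125.
April has 30 days, so 30 − 3 = 27 days remain after April 3, 2125; 396 − 27 = 369 left.
May 2125 has 31 days: 369 − 31 = 338 left.
June 2125 has 30 days: 338 − 30 = 308 left.
July 2125 has 31 days: 308 − 31 = 277 left.
August 2125 has 31 days: 277 − 31 = 246 left.
September 2125 has 30 days: 246 − 30 = 216 left.
October 2125 has 31 days: 216 − 31 = 185 left.
November 2125 has 30 days: 185 − 30 = 155 left.
December 2125 has 31 days: 155 − 31 = 124 left.
January 2126 has 31 days: 124 − 31 = 93 left.
February 2126 has 28 days (2126 is not a leap year): 93 − 28 = 65 left.
March 2126 has 31 days: 65 − 31 = 34 left.
April 2126 has 30 days: 34 − 30 = 4 left.
4 days into May 2126 → May 4, 2126.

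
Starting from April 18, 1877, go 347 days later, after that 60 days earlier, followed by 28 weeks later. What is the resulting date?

Advancing 347 days from April 18, 1877:
April has 30 days, so 30 − 18 = 12 days remain after April 18, 1877; 347 − 12 = 335 left.
May 1877 has 31 days: 335 − 31 = 304 left.
June 1877 has 30 days: 304 − 30 = 274 left.
July 1877 has 31 days: 274 − 31 = 243 left.
August 1877 has 31 days: 243 − 31 = 212 left.
September 1877 has 30 days: 212 − 30 = 182 left.
October 1877 has 31 days: 182 − 31 = 151 left.
November 1877 has 30 days: 151 − 30 = 121 left.
December 1877 has 31 days: 121 − 31 = 90 left.
January 1878 has 31 days: 90 − 31 = 59 left.
February 1878 has 28 days (1878 is not a leap year): 59 − 28 = 31 left.
31 days into March 1878 → March 31, 1878.
Counting back 60 days from March 31, 1878:
Going back 31 days from March 31, 1878 reaches the end of the previous month; 60 − 31 = 29 left.
February 1878 has 28 days (1878 is not a leap year): 29 − 28 = 1 left.
January 1878 has 31 days; 31 − 1 = 30 → January 30, 1878.
Counting forward 28 weeks (= 196 days) from January 30, 1878:
January has 31 days, so 31 − 30 = 1 day remains after January 30, 1878; 196 − 1 = 195 left.
February 1878 has 28 days (1878 is not a leap year): 195 − 28 = 167 left.
March 1878 has 31 days: 167 − 31 = 136 left.
April 1878 has 30 days: 136 − 30 = 106 left.
May 1878 has 31 days: 106 − 31 = 75 left.
June 1878 has 30 days: 75 − 30 = 45 left.
July 1878 has 31 days: 45 − 31 = 14 left.
14 days into August 1878 → August 14, 1878.

August 14, 1878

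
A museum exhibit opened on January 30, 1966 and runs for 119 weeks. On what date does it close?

Counting forward 119 weeks = 833 days from January 30, 1966.
January has 31 days, so 31 − 30 = 1 day remains after January 30, 1966; 833 − 1 = 832 left.
February 1966 has 28 days (1966 is not a leap year): 832 − 28 = 804 left.
March 1966 has 31 days: 804 − 31 = 773 left.
April 1966 has 30 days: 773 − 30 = 743 left.
May 1966 has 31 days: 743 − 31 = 712 left.
June 1966 has 30 days: 712 − 30 = 682 left.
July 1966 has 31 days: 682 − 31 = 651 left.
August 1966 has 31 days: 651 − 31 = 620 left.
September 1966 has 30 days: 620 − 30 = 590 left.
October 1966 has 31 days: 590 − 31 = 559 left.
November 1966 has 30 days: 559 − 30 = 529 left.
December 1966 has 31 days: 529 − 31 = 498 left.
January 1967 has 31 days: 498 − 31 = 467 left.
February 1967 has 28 days (1967 is not a leap year): 467 − 28 = 439 left.
March 1967 has 31 days: 439 − 31 = 408 left.
April 1967 has 30 days: 408 − 30 = 378 left.
May 1967 has 31 days: 378 − 31 = 347 left.
June 1967 has 30 days: 347 − 30 = 317 left.
July 1967 has 31 days: 317 − 31 = 286 left.
August 1967 has 31 days: 286 − 31 = 255 left.
September 1967 has 30 days: 255 − 30 = 225 left.
October 1967 has 31 days: 225 − 31 = 194 left.
November 1967 has 30 days: 194 − 30 = 164 left.
December 1967 has 31 days: 164 − 31 = 133 left.
January 1968 has 31 days: 133 − 31 = 102 left.
February 1968 has 29 days (1968 is a leap year): 102 − 29 = 73 left.
March 1968 has 31 days: 73 − 31 = 42 left.
April 1968 has 30 days: 42 − 30 = 12 left.
12 days into May 1968 → May 12, 1968.

May 12, 1968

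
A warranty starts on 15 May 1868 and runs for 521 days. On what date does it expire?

October 18, 1869

Counting forward 521 days from May 15, 1868.
May has 31 days, so 31 − 15 = 16 days remain after May 15, 1868; 521 − 16 = 505 left.
June 1868 has 30 days: 505 − 30 = 475 left.
July 1868 has 31 days: 475 − 31 = 444 left.
August 1868 has 31 days: 444 − 31 = 413 left.
September 1868 has 30 days: 413 − 30 = 383 left.
October 1868 has 31 days: 383 − 31 = 352 left.
November 1868 has 30 days: 352 − 30 = 322 left.
December 1868 has 31 days: 322 − 31 = 291 left.
January 1869 has 31 days: 291 − 31 = 260 left.
February 1869 has 28 days (1869 is not a leap year): 260 − 28 = 232 left.
March 1869 has 31 days: 232 − 31 = 201 left.
April 1869 has 30 days: 201 − 30 = 171 left.
May 1869 has 31 days: 171 − 31 = 140 left.
June 1869 has 30 days: 140 − 30 = 110 left.
July 1869 has 31 days: 110 − 31 = 79 left.
August 1869 has 31 days: 79 − 31 = 48 left.
September 1869 has 30 days: 48 − 30 = 18 left.
18 days into October 1869 → October 18, 1869.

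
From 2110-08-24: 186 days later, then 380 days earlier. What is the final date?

February 11, 2110

Adding 186 days from August 24, 2110:
August has 31 days, so 31 − 24 = 7 days remain after August 24, 2110; 186 − 7 = 179 left.
September 2110 has 30 days: 179 − 30 = 149 left.
October 2110 has 31 days: 149 − 31 = 118 left.
November 2110 has 30 days: 118 − 30 = 88 left.
December 2110 has 31 days: 88 − 31 = 57 left.
January 2111 has 31 days: 57 − 31 = 26 left.
26 days into February 2111 → February 26, 2111.
Going back 380 days from February 26, 2111:
Going back 26 days from February 26, 2111 reaches the end of the previous month; 380 − 26 = 354 left.
January 2111 has 31 days: 354 − 31 = 323 left.
December 2110 has 31 days: 323 − 31 = 292 left.
November 2110 has 30 days: 292 − 30 = 262 left.
October 2110 has 31 days: 262 − 31 = 231 left.
September 2110 has 30 days: 231 − 30 = 201 left.
August 2110 has 31 days: 201 − 31 = 170 left.
July 2110 has 31 days: 170 − 31 = 139 left.
June 2110 has 30 days: 139 − 30 = 109 left.
May 2110 has 31 days: 109 − 31 = 78 left.
April 2110 has 30 days: 78 − 30 = 48 left.
March 2110 has 31 days: 48 − 31 = 17 left.
February 2110 has 28 days; 28 − 17 = 11 → February 11, 2110.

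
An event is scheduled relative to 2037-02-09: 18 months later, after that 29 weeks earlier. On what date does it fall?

Counting forward 18 months from February 9, 2037:
month 2 + 18 = 20, which is month 8 of year 2038 → August 2038.
Day 9 is valid in August, giving August 9, 2038.
Going back 29 weeks (= 203 days) from August 9, 2038:
Going back 9 days from August 9, 2038 reaches the end of the previous month; 203 − 9 = 194 left.
July 2038 has 31 days: 194 − 31 = 163 left.
June 2038 has 30 days: 163 − 30 = 133 left.
May 2038 has 31 days: 133 − 31 = 102 left.
April 2038 has 30 days: 102 − 30 = 72 left.
March 2038 has 31 days: 72 − 31 = 41 left.
February 2038 has 28 days (2038 is not a leap year): 41 − 28 = 13 left.
January 2038 has 31 days; 31 − 13 = 18 → January 18, 2038.

January 18, 2038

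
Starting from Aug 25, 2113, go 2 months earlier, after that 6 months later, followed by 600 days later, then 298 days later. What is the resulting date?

June 10, 2116

Counting back 2 months from August 25, 2113:
month 8 − 2 = 6 → June 2113.
Day 25 is valid in June, giving June 25, 2113.
Counting forward 6 months from June 25, 2113:
month 6 + 6 = 12 → December 2113.
Day 25 is valid in December, giving December 25, 2113.
Advancing 600 days from December 25, 2113:
December has 31 days, so 31 − 25 = 6 days remain after December 25, 2113; 600 − 6 = 594 left.
January 2114 has 31 days: 594 − 31 = 563 left.
February 2114 has 28 days (2114 is not a leap year): 563 − 28 = 535 left.
March 2114 has 31 days: 535 − 31 = 504 left.
April 2114 has 30 days: 504 − 30 = 474 left.
May 2114 has 31 days: 474 − 31 = 443 left.
June 2114 has 30 days: 443 − 30 = 413 left.
July 2114 has 31 days: 413 − 31 = 382 left.
August 2114 has 31 days: 382 − 31 = 351 left.
September 2114 has 30 days: 351 − 30 = 321 left.
October 2114 has 31 days: 321 − 31 = 290 left.
November 2114 has 30 days: 290 − 30 = 260 left.
December 2114 has 31 days: 260 − 31 = 229 left.
January 2115 has 31 days: 229 − 31 = 198 left.
February 2115 has 28 days (2115 is not a leap year): 198 − 28 = 170 left.
March 2115 has 31 days: 170 − 31 = 139 left.
April 2115 has 30 days: 139 − 30 = 109 left.
May 2115 has 31 days: 109 − 31 = 78 left.
June 2115 has 30 days: 78 − 30 = 48 left.
July 2115 has 31 days: 48 − 31 = 17 left.
17 days into August 2115 → August 17, 2115.
Adding 298 days from August 17, 2115:
August has 31 days, so 31 − 17 = 14 days remain after August 17, 2115; 298 − 14 = 284 left.
September 2115 has 30 days: 284 − 30 = 254 left.
October 2115 has 31 days: 254 − 31 = 223 left.
November 2115 has 30 days: 223 − 30 = 193 left.
December 2115 has 31 days: 193 − 31 = 162 left.
January 2116 has 31 days: 162 − 31 = 131 left.
February 2116 has 29 days (2116 is a leap year): 131 − 29 = 102 left.
March 2116 has 31 days: 102 − 31 = 71 left.
April 2116 has 30 days: 71 − 30 = 41 left.
May 2116 has 31 days: 41 − 31 = 10 left.
10 days into June 2116 → June 10, 2116.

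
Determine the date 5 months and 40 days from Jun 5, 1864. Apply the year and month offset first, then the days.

Counting forward 5 months and 40 days from June 5, 1864: first the month/year part, then the days.
month 6 + 5 = 11 → November 1864.
Day 5 is valid in November, giving November 5, 1864.
Now add 40 days from November 5, 1864.
November has 30 days, so 30 − 5 = 25 days remain after November 5, 1864; 40 − 25 = 15 left.
15 days into December 1864 → December 15, 1864.

December 15, 1864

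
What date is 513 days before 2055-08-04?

March 9, 2054

Counting back 513 days from August 4, 2055.
Going back 4 days from August 4, 2055 reaches the end of the previous month; 513 − 4 = 509 left.
July 2055 has 31 days: 509 − 31 = 478 left.
June 2055 has 30 days: 478 − 30 = 448 left.
May 2055 has 31 days: 448 − 31 = 417 left.
April 2055 has 30 days: 417 − 30 = 387 left.
March 2055 has 31 days: 387 − 31 = 356 left.
February 2055 has 28 days (2055 is not a leap year): 356 − 28 = 328 left.
January 2055 has 31 days: 328 − 31 = 297 left.
December 2054 has 31 days: 297 − 31 = 266 left.
November 2054 has 30 days: 266 − 30 = 236 left.
October 2054 has 31 days: 236 − 31 = 205 left.
September 2054 has 30 days: 205 − 30 = 175 left.
August 2054 has 31 days: 175 − 31 = 144 left.
July 2054 has 31 days: 144 − 31 = 113 left.
June 2054 has 30 days: 113 − 30 = 83 left.
May 2054 has 31 days: 83 − 31 = 52 left.
April 2054 has 30 days: 52 − 30 = 22 left.
March 2054 has 31 days; 31 − 22 = 9 → March 9, 2054.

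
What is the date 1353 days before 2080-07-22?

November 7, 2076

Counting back 1353 days from July 22, 2080.
Going back 22 days from July 22, 2080 reaches the end of the previous month; 1353 − 22 = 1331 left.
June 2080 has 30 days: 1331 − 30 = 1301 left.
May 2080 has 31 days: 1301 − 31 = 1270 left.
April 2080 has 30 days: 1270 − 30 = 1240 left.
March 2080 has 31 days: 1240 − 31 = 1209 left.
February 2080 has 29 days (2080 is a leap year): 1209 − 29 = 1180 left.
January 2080 has 31 days: 1180 − 31 = 1149 left.
December 2079 has 31 days: 1149 − 31 = 1118 left.
November 2079 has 30 days: 1118 − 30 = 1088 left.
October 2079 has 31 days: 1088 − 31 = 1057 left.
September 2079 has 30 days: 1057 − 30 = 1027 left.
August 2079 has 31 days: 1027 − 31 = 996 left.
July 2079 has 31 days: 996 − 31 = 965 left.
June 2079 has 30 days: 965 − 30 = 935 left.
May 2079 has 31 days: 935 − 31 = 904 left.
April 2079 has 30 days: 904 − 30 = 874 left.
March 2079 has 31 days: 874 − 31 = 843 left.
February 2079 has 28 days (2079 is not a leap year): 843 − 28 = 815 left.
January 2079 has 31 days: 815 − 31 = 784 left.
December 2078 has 31 days: 784 − 31 = 753 left.
November 2078 has 30 days: 753 − 30 = 723 left.
October 2078 has 31 days: 723 − 31 = 692 left.
September 2078 has 30 days: 692 − 30 = 662 left.
August 2078 has 31 days: 662 − 31 = 631 left.
July 2078 has 31 days: 631 − 31 = 600 left.
June 2078 has 30 days: 600 − 30 = 570 left.
May 2078 has 31 days: 570 − 31 = 539 left.
April 2078 has 30 days: 539 − 30 = 509 left.
March 2078 has 31 days: 509 − 31 = 478 left.
February 2078 has 28 days (2078 is not a leap year): 478 − 28 = 450 left.
January 2078 has 31 days: 450 − 31 = 419 left.
December 2077 has 31 days: 419 − 31 = 388 left.
November 2077 has 30 days: 388 − 30 = 358 left.
October 2077 has 31 days: 358 − 31 = 327 left.
September 2077 has 30 days: 327 − 30 = 297 left.
August 2077 has 31 days: 297 − 31 = 266 left.
July 2077 has 31 days: 266 − 31 = 235 left.
June 2077 has 30 days: 235 − 30 = 205 left.
May 2077 has 31 days: 205 − 31 = 174 left.
April 2077 has 30 days: 174 − 30 = 144 left.
March 2077 has 31 days: 144 − 31 = 113 left.
February 2077 has 28 days (2077 is not a leap year): 113 − 28 = 85 left.
January 2077 has 31 days: 85 − 31 = 54 left.
December 2076 has 31 days: 54 − 31 = 23 left.
November 2076 has 30 days; 30 − 23 = 7 → November 7, 2076.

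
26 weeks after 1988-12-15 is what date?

Adding 26 weeks = 182 days from December 15, 1988.
December has 31 days, so 31 − 15 = 16 days remain after December 15, 1988; 182 − 16 = 166 left.
January 1989 has 31 days: 166 − 31 = 135 left.
February 1989 has 28 days (1989 is not a leap year): 135 − 28 = 107 left.
March 1989 has 31 days: 107 − 31 = 76 left.
April 1989 has 30 days: 76 − 30 = 46 left.
May 1989 has 31 days: 46 − 31 = 15 left.
15 days into June 1989 → June 15, 1989.

June 15, 1989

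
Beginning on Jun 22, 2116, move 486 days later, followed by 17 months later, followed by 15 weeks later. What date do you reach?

Advancing 486 days from June 22, 2116:
June has 30 days, so 30 − 22 = 8 days remain after June 22, 2116; 486 − 8 = 478 left.
July 2116 has 31 days: 478 − 31 = 447 left.
August 2116 has 31 days: 447 − 31 = 416 left.
September 2116 has 30 days: 416 − 30 = 386 left.
October 2116 has 31 days: 386 − 31 = 355 left.
November 2116 has 30 days: 355 − 30 = 325 left.
December 2116 has 31 days: 325 − 31 = 294 left.
January 2117 has 31 days: 294 − 31 = 263 left.
February 2117 has 28 days (2117 is not a leap year): 263 − 28 = 235 left.
March 2117 has 31 days: 235 − 31 = 204 left.
April 2117 has 30 days: 204 − 30 = 174 left.
May 2117 has 31 days: 174 − 31 = 143 left.
June 2117 has 30 days: 143 − 30 = 113 left.
July 2117 has 31 days: 113 − 31 = 82 left.
August 2117 has 31 days: 82 − 31 = 51 left.
September 2117 has 30 days: 51 − 30 = 21 left.
21 days into October 2117 → October 21, 2117.
Adding 17 months from October 21, 2117:
month 10 + 17 = 27, which is month 3 of year 2119 → March 2119.
Day 21 is valid in March, giving March 21, 2119.
Adding 15 weeks (= 105 days) from March 21, 2119:
March has 31 days, so 31 − 21 = 10 days remain after March 21, 2119; 105 − 10 = 95 left.
April 2119 has 30 days: 95 − 30 = 65 left.
May 2119 has 31 days: 65 − 31 = 34 left.
June 2119 has 30 days: 34 − 30 = 4 left.
4 days into July 2119 → July 4, 2119.

July 4, 2119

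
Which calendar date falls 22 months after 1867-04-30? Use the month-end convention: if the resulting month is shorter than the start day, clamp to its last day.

Adding 22 months from April 30, 1867.
month 4 + 22 = 26, which is month 2 of year 1869 → February 1869.
February 1869 has only 28 days (1869 is not a leap year — relevant if February), and the start was day 30, so the date clamps to February 28, 1869.

February 28, 1869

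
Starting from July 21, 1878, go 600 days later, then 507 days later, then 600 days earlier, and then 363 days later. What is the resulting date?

December 7, 1880

Advancing 600 days from July 21, 1878:
July has 31 days, so 31 − 21 = 10 days remain after July 21, 1878; 600 − 10 = 590 left.
August 1878 has 31 days: 590 − 31 = 559 left.
September 1878 has 30 days: 559 − 30 = 529 left.
October 1878 has 31 days: 529 − 31 = 498 left.
November 1878 has 30 days: 498 − 30 = 468 left.
December 1878 has 31 days: 468 − 31 = 437 left.
January 1879 has 31 days: 437 − 31 = 406 left.
February 1879 has 28 days (1879 is not a leap year): 406 − 28 = 378 left.
March 1879 has 31 days: 378 − 31 = 347 left.
April 1879 has 30 days: 347 − 30 = 317 left.
May 1879 has 31 days: 317 − 31 = 286 left.
June 1879 has 30 days: 286 − 30 = 256 left.
July 1879 has 31 days: 256 − 31 = 225 left.
August 1879 has 31 days: 225 − 31 = 194 left.
September 1879 has 30 days: 194 − 30 = 164 left.
October 1879 has 31 days: 164 − 31 = 133 left.
November 1879 has 30 days: 133 − 30 = 103 left.
December 1879 has 31 days: 103 − 31 = 72 left.
January 1880 has 31 days: 72 − 31 = 41 left.
February 1880 has 29 days (1880 is a leap year): 41 − 29 = 12 left.
12 days into March 1880 → March 12, 1880.
Advancing 507 days from March 12, 1880:
March has 31 days, so 31 − 12 = 19 days remain after March 12, 1880; 507 − 19 = 488 left.
April 1880 has 30 days: 488 − 30 = 458 left.
May 1880 has 31 days: 458 − 31 = 427 left.
June 1880 has 30 days: 427 − 30 = 397 left.
July 1880 has 31 days: 397 − 31 = 366 left.
August 1880 has 31 days: 366 − 31 = 335 left.
September 1880 has 30 days: 335 − 30 = 305 left.
October 1880 has 31 days: 305 − 31 = 274 left.
November 1880 has 30 days: 274 − 30 = 244 left.
December 1880 has 31 days: 244 − 31 = 213 left.
January 1881 has 31 days: 213 − 31 = 182 left.
February 1881 has 28 days (1881 is not a leap year): 182 − 28 = 154 left.
March 1881 has 31 days: 154 − 31 = 123 left.
April 1881 has 30 days: 123 − 30 = 93 left.
May 1881 has 31 days: 93 − 31 = 62 left.
June 1881 has 30 days: 62 − 30 = 32 left.
July 1881 has 31 days: 32 − 31 = 1 left.
1 day into August 1881 → August 1, 1881.
Subtracting 600 days from August 1, 1881:
Going back 1 day from August 1, 1881 reaches the end of the previous month; 600 − 1 = 599 left.
July 1881 has 31 days: 599 − 31 = 568 left.
June 1881 has 30 days: 568 − 30 = 538 left.
May 1881 has 31 days: 538 − 31 = 507 left.
April 1881 has 30 days: 507 − 30 = 477 left.
March 1881 has 31 days: 477 − 31 = 446 left.
February 1881 has 28 days (1881 is not a leap year): 446 − 28 = 418 left.
January 1881 has 31 days: 418 − 31 = 387 left.
December 1880 has 31 days: 387 − 31 = 356 left.
November 1880 has 30 days: 356 − 30 = 326 left.
October 1880 has 31 days: 326 − 31 = 295 left.
September 1880 has 30 days: 295 − 30 = 265 left.
August 1880 has 31 days: 265 − 31 = 234 left.
July 1880 has 31 days: 234 − 31 = 203 left.
June 1880 has 30 days: 203 − 30 = 173 left.
May 1880 has 31 days: 173 − 31 = 142 left.
April 1880 has 30 days: 142 − 30 = 112 left.
March 1880 has 31 days: 112 − 31 = 81 left.
February 1880 has 29 days (1880 is a leap year): 81 − 29 = 52 left.
January 1880 has 31 days: 52 − 31 = 21 left.
December 1879 has 31 days; 31 − 21 = 10 → December 10, 1879.
Counting forward 363 days from December 10, 1879:
December has 31 days, so 31 − 10 = 21 days remain after December 10, 1879; 363 − 21 = 342 left.
January 1880 has 31 days: 342 − 31 = 311 left.
February 1880 has 29 days (1880 is a leap year): 311 − 29 = 282 left.
March 1880 has 31 days: 282 − 31 = 251 left.
April 1880 has 30 days: 251 − 30 = 221 left.
May 1880 has 31 days: 221 − 31 = 190 left.
June 1880 has 30 days: 190 − 30 = 160 left.
July 1880 has 31 days: 160 − 31 = 129 left.
August 1880 has 31 days: 129 − 31 = 98 left.
September 1880 has 30 days: 98 − 30 = 68 left.
October 1880 has 31 days: 68 − 31 = 37 left.
November 1880 has 30 days: 37 − 30 = 7 left.
7 days into December 1880 → December 7, 1880.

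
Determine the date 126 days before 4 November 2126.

July 1, 2126

Subtracting 126 days from November 4, 2126.
Going back 4 days from November 4, 2126 reaches the end of the previous month; 126 − 4 = 122 left.
October 2126 has 31 days: 122 − 31 = 91 left.
September 2126 has 30 days: 91 − 30 = 61 left.
August 2126 has 31 days: 61 − 31 = 30 left.
July 2126 has 31 days; 31 − 30 = 1 → July 1, 2126.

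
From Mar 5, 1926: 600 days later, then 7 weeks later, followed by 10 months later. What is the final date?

Advancing 600 days from March 5, 1926:
March has 31 days, so 31 − 5 = 26 days remain after March 5, 1926; 600 − 26 = 574 left.
April 1926 has 30 days: 574 − 30 = 544 left.
May 1926 has 31 days: 544 − 31 = 513 left.
June 1926 has 30 days: 513 − 30 = 483 left.
July 1926 has 31 days: 483 − 31 = 452 left.
August 1926 has 31 days: 452 − 31 = 421 left.
September 1926 has 30 days: 421 − 30 = 391 left.
October 1926 has 31 days: 391 − 31 = 360 left.
November 1926 has 30 days: 360 − 30 = 330 left.
December 1926 has 31 days: 330 − 31 = 299 left.
January 1927 has 31 days: 299 − 31 = 268 left.
February 1927 has 28 days (1927 is not a leap year): 268 − 28 = 240 left.
March 1927 has 31 days: 240 − 31 = 209 left.
April 1927 has 30 days: 209 − 30 = 179 left.
May 1927 has 31 days: 179 − 31 = 148 left.
June 1927 has 30 days: 148 − 30 = 118 left.
July 1927 has 31 days: 118 − 31 = 87 left.
August 1927 has 31 days: 87 − 31 = 56 left.
September 1927 has 30 days: 56 − 30 = 26 left.
26 days into October 1927 → October 26, 1927.
Counting forward 7 weeks (= 49 days) from October 26, 1927:
October has 31 days, so 31 − 26 = 5 days remain after October 26, 1927; 49 − 5 = 44 left.
November 1927 has 30 days: 44 − 30 = 14 left.
14 days into December 1927 → December 14, 1927.
Adding 10 months from December 14, 1927:
month 12 + 10 = 22, which is month 10 of year 1928 → October 1928.
Day 14 is valid in October, giving October 14, 1928.

October 14, 1928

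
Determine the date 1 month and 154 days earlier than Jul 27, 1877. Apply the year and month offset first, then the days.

Going back 1 month and 154 days from July 27, 1877: first the month/year part, then the days.
month 7 − 1 = 6 → June 1877.
Day 27 is valid in June, giving June 27, 1877.
Now subtract 154 days from June 27, 1877.
Going back 27 days from June 27, 1877 reaches the end of the previous month; 154 − 27 = 127 left.
May 1877 has 31 days: 127 − 31 = 96 left.
April 1877 has 30 days: 96 − 30 = 66 left.
March 1877 has 31 days: 66 − 31 = 35 left.
February 1877 has 28 days (1877 is not a leap year): 35 − 28 = 7 left.
January 1877 has 31 days; 31 − 7 = 24 → January 24, 1877.

January 24, 1877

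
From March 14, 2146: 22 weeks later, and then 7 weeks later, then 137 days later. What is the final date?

Advancing 22 weeks (= 154 days) from March 14, 2146:
March has 31 days, so 31 − 14 = 17 days remain after March 14, 2146; 154 − 17 = 137 left.
April 2146 has 30 days: 137 − 30 = 107 left.
May 2146 has 31 days: 107 − 31 = 76 left.
June 2146 has 30 days: 76 − 30 = 46 left.
July 2146 has 31 days: 46 − 31 = 15 left.
15 days into August 2146 → August 15, 2146.
Adding 7 weeks (= 49 days) from August 15, 2146:
August has 31 days, so 31 − 15 = 16 days remain after August 15, 2146; 49 − 16 = 33 left.
September 2146 has 30 days: 33 − 30 = 3 left.
3 days into October 2146 → October 3, 2146.
Counting forward 137 days from October 3, 2146:
October has 31 days, so 31 − 3 = 28 days remain after October 3, 2146; 137 − 28 = 109 left.
November 2146 has 30 days: 109 − 30 = 79 left.
December 2146 has 31 days: 79 − 31 = 48 left.
January 2147 has 31 days: 48 − 31 = 17 left.
17 days into February 2147 → February 17, 2147.

February 17, 2147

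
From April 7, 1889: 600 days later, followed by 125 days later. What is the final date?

Advancing 600 days from April 7, 1889:
April has 30 days, so 30 − 7 = 23 days remain after April 7, 1889; 600 − 23 = 577 left.
May 1889 has 31 days: 577 − 31 = 546 left.
June 1889 has 30 days: 546 − 30 = 516 left.
July 1889 has 31 days: 516 − 31 = 485 left.
August 1889 has 31 days: 485 − 31 = 454 left.
September 1889 has 30 days: 454 − 30 = 424 left.
October 1889 has 31 days: 424 − 31 = 393 left.
November 1889 has 30 days: 393 − 30 = 363 left.
December 1889 has 31 days: 363 − 31 = 332 left.
January 1890 has 31 days: 332 − 31 = 301 left.
February 1890 has 28 days (1890 is not a leap year): 301 − 28 = 273 left.
March 1890 has 31 days: 273 − 31 = 242 left.
April 1890 has 30 days: 242 − 30 = 212 left.
May 1890 has 31 days: 212 − 31 = 181 left.
June 1890 has 30 days: 181 − 30 = 151 left.
July 1890 has 31 days: 151 − 31 = 120 left.
August 1890 has 31 days: 120 − 31 = 89 left.
September 1890 has 30 days: 89 − 30 = 59 left.
October 1890 has 31 days: 59 − 31 = 28 left.
28 days into November 1890 → November 28, 1890.
Counting forward 125 days from November 28, 1890:
November has 30 days, so 30 − 28 = 2 days remain after November 28, 1890; 125 − 2 = 123 left.
December 1890 has 31 days: 123 − 31 = 92 left.
January 1891 has 31 days: 92 − 31 = 61 left.
February 1891 has 28 days (1891 is not a leap year): 61 − 28 = 33 left.
March 1891 has 31 days: 33 − 31 = 2 left.
2 days into April 1891 → April 2, 1891.

April 2, 1891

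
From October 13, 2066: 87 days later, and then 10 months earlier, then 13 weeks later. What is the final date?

Advancing 87 days from October 13, 2066:
October has 31 days, so 31 − 13 = 18 days remain after October 13, 2066; 87 − 18 = 69 left.
November 2066 has 30 days: 69 − 30 = 39 left.
December 2066 has 31 days: 39 − 31 = 8 left.
8 days into January 2067 → January 8, 2067.
Counting back 10 months from January 8, 2067:
month 1 − 10 = -9, which is month 3 of year 2066 → March 2066.
Day 8 is valid in March, giving March 8, 2066.
Adding 13 weeks (= 91 days) from March 8, 2066:
March has 31 days, so 31 − 8 = 23 days remain after March 8, 2066; 91 − 23 = 68 left.
April 2066 has 30 days: 68 − 30 = 38 left.
May 2066 has 31 days: 38 − 31 = 7 left.
7 days into June 2066 → June 7, 2066.

June 7, 2066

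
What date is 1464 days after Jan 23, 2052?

January 26, 2056

Adding 1464 days from January 23, 2052.
January has 31 days, so 31 − 23 = 8 days remain after January 23, 2052; 1464 − 8 = 1456 left.
February 2052 has 29 days (2052 is a leap year): 1456 − 29 = 1427 left.
March 2052 has 31 days: 1427 − 31 = 1396 left.
April 2052 has 30 days: 1396 − 30 = 1366 left.
May 2052 has 31 days: 1366 − 31 = 1335 left.
June 2052 has 30 days: 1335 − 30 = 1305 left.
July 2052 has 31 days: 1305 − 31 = 1274 left.
August 2052 has 31 days: 1274 − 31 = 1243 left.
September 2052 has 30 days: 1243 − 30 = 1213 left.
October 2052 has 31 days: 1213 − 31 = 1182 left.
November 2052 has 30 days: 1182 − 30 = 1152 left.
December 2052 has 31 days: 1152 − 31 = 1121 left.
January 2053 has 31 days: 1121 − 31 = 1090 left.
February 2053 has 28 days (2053 is not a leap year): 1090 − 28 = 1062 left.
March 2053 has 31 days: 1062 − 31 = 1031 left.
April 2053 has 30 days: 1031 − 30 = 1001 left.
May 2053 has 31 days: 1001 − 31 = 970 left.
June 2053 has 30 days: 970 − 30 = 940 left.
July 2053 has 31 days: 940 − 31 = 909 left.
August 2053 has 31 days: 909 − 31 = 878 left.
September 2053 has 30 days: 878 − 30 = 848 left.
October 2053 has 31 days: 848 − 31 = 817 left.
November 2053 has 30 days: 817 − 30 = 787 left.
December 2053 has 31 days: 787 − 31 = 756 left.
January 2054 has 31 days: 756 − 31 = 725 left.
February 2054 has 28 days (2054 is not a leap year): 725 − 28 = 697 left.
March 2054 has 31 days: 697 − 31 = 666 left.
April 2054 has 30 days: 666 − 30 = 636 left.
May 2054 has 31 days: 636 − 31 = 605 left.
June 2054 has 30 days: 605 − 30 = 575 left.
July 2054 has 31 days: 575 − 31 = 544 left.
August 2054 has 31 days: 544 − 31 = 513 left.
September 2054 has 30 days: 513 − 30 = 483 left.
October 2054 has 31 days: 483 − 31 = 452 left.
November 2054 has 30 days: 452 − 30 = 422 left.
December 2054 has 31 days: 422 − 31 = 391 left.
January 2055 has 31 days: 391 − 31 = 360 left.
February 2055 has 28 days (2055 is not a leap year): 360 − 28 = 332 left.
March 2055 has 31 days: 332 − 31 = 301 left.
April 2055 has 30 days: 301 − 30 = 271 left.
May 2055 has 31 days: 271 − 31 = 240 left.
June 2055 has 30 days: 240 − 30 = 210 left.
July 2055 has 31 days: 210 − 31 = 179 left.
August 2055 has 31 days: 179 − 31 = 148 left.
September 2055 has 30 days: 148 − 30 = 118 left.
October 2055 has 31 days: 118 − 31 = 87 left.
November 2055 has 30 days: 87 − 30 = 57 left.
December 2055 has 31 days: 57 − 31 = 26 left.
26 days into January 2056 → January 26, 2056.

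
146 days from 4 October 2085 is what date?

Counting forward 146 days from October 4, 2085.
October has 31 days, so 31 − 4 = 27 days remain after October 4, 2085; 146 − 27 = 119 left.
November 2085 has 30 days: 119 − 30 = 89 left.
December 2085 has 31 days: 89 − 31 = 58 left.
January 2086 has 31 days: 58 − 31 = 27 left.
27 days into February 2086 → February 27, 2086.

February 27, 2086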